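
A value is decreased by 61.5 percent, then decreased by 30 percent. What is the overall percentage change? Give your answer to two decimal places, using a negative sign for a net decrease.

A 61.5% decrease multiplies by 0.385.
Then a 30% decrease: 0.385 × 0.7 = 0.2695.
Overall factor 0.2695, i.e. -73.05%.

-73.05%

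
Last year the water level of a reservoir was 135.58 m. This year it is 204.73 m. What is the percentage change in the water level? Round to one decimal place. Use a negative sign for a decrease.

Change: 204.73 − 135.58 = 69.15.
Relative to the original: 69.15 ÷ 135.58 ≈ 51.0%.

51.0%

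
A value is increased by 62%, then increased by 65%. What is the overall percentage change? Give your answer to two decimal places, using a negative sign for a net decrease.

The combined multiplier is 1.62 × 1.65 = 2.673.
That corresponds to an increase of 167.30%.

167.30%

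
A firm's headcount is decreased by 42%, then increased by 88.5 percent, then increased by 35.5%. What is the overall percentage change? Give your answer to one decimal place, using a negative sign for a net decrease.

48.1%

The combined multiplier is 0.58 × 1.885 × 1.355 = 1.4814215.
That corresponds to an increase of 48.1%.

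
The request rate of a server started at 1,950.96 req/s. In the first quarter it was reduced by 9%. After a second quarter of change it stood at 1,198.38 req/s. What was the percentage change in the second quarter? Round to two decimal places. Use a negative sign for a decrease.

-32.50%

After the first quarter: 1,950.96 × 0.91 = 1775.3736.
Second-quarter multiplier: 1,198.38 ÷ 1775.3736 ≈ 0.675002.
That is a change of -32.50%.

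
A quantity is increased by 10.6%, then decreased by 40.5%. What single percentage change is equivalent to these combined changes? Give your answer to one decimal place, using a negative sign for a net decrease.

-34.2%

The combined multiplier is 1.106 × 0.595 = 0.65807.
That corresponds to a decrease of 34.2%.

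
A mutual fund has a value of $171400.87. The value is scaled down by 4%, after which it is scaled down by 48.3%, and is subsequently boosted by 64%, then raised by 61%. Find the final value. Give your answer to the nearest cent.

$224617.98

Each change multiplies by a factor: 0.96 × 0.517 × 1.64 × 1.61 = 1.310483328.
$171400.87 × 1.310483328 = $224617.98253969536 ≈ $224617.98.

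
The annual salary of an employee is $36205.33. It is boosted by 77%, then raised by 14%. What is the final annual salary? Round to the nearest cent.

Each change multiplies by a factor: 1.77 × 1.14 = 2.0178.
$36205.33 × 2.0178 = $73055.114874 ≈ $73055.11.

$73055.11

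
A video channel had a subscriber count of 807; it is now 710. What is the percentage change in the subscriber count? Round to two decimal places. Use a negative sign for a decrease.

-12.02%

Change: 710 − 807 = -97.
Relative to the original: -97 ÷ 807 ≈ -12.02%.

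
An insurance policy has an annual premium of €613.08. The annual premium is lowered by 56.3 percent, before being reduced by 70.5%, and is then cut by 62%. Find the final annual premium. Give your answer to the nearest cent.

€30.03

After the 56.3% decrease: €613.08 × 0.437 = €267.91596.
After the 70.5% decrease: €267.91596 × 0.295 = €79.0352082.
After the 62% decrease: €79.0352082 × 0.38 = €30.033379116 ≈ €30.03.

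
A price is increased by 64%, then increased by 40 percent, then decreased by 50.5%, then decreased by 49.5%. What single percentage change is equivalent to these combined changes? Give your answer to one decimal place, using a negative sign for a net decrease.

-42.6%

The combined multiplier is 1.64 × 1.4 × 0.495 × 0.505 = 0.5739426.
That corresponds to a decrease of 42.6%.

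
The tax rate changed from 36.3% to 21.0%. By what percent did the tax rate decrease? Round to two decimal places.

The change is 21.0 − 36.3 = -15.3 percentage points.
Relative to the original 36.3%, that is -15.3 ÷ 36.3 ≈ -42.15%.
So the tax rate fell by 42.15%.

42.15%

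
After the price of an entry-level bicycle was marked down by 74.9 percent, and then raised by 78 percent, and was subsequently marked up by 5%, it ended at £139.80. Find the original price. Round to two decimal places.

£298.01

Undoing the 5% increase: £139.80 ÷ 1.05 ≈ £133.142857.
Undoing the 78% increase: £133.142857 ÷ 1.78 ≈ £74.799358.
Undoing the 74.9% decrease: £74.799358 ÷ 0.251 ≈ £298.01.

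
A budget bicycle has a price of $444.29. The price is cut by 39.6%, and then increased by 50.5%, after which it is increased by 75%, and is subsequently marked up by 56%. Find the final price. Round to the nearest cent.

Each change multiplies by a factor: 0.604 × 1.505 × 1.75 × 1.56 = 2.4816246.
$444.29 × 2.4816246 = $1102.560993534 ≈ $1102.56.

$1102.56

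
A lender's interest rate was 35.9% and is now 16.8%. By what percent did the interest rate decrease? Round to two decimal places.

The change is 16.8 − 35.9 = -19.1 percentage points.
Relative to the original 35.9%, that is -19.1 ÷ 35.9 ≈ -53.20%.
So the interest rate fell by 53.20%.

53.20%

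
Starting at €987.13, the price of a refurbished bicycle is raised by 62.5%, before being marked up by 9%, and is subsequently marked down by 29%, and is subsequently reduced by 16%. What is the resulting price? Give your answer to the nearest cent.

€1042.78

Each change multiplies by a factor: 1.625 × 1.09 × 0.71 × 0.84 = 1.0563735.
€987.13 × 1.0563735 = €1042.777973055 ≈ €1042.78.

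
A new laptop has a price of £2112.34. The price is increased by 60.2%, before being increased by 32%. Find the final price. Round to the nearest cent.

£4466.84

Each change multiplies by a factor: 1.602 × 1.32 = 2.11464.
£2112.34 × 2.11464 = £4466.8386576 ≈ £4466.84.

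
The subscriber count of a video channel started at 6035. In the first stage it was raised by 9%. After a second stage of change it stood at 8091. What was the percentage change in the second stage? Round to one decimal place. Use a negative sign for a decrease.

23.0%

After the first stage: 6035 × 1.09 = 6578.15.
Second-stage multiplier: 8091 ÷ 6578.15 ≈ 1.22998.
That is a change of 23.0%.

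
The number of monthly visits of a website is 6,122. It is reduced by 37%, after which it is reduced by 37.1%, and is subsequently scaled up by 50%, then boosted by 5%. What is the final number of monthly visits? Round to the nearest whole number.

3,821

37% decrease: 6,122 × 0.63 = 3856.86.
37.1% decrease: 3856.86 × 0.629 = 2425.96494.
After the 50% increase: 2425.96494 × 1.5 = 3638.94741.
Apply the 5% increase: 3638.94741 × 1.05 = 3820.8947805 ≈ 3,821.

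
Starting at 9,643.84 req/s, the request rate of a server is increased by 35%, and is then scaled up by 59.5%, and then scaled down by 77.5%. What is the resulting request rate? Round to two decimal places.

4,672.26 req/s

Apply the 35% increase: 9,643.84 × 1.35 = 13019.184.
After the 59.5% increase: 13019.184 × 1.595 = 20765.59848.
After the 77.5% decrease: 20765.59848 × 0.225 = 4672.259658 ≈ 4,672.26.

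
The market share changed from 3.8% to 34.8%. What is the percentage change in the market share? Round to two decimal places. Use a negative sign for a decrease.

The change is 34.8 − 3.8 = 31.0 percentage points.
Relative to the original 3.8%, that is 31.0 ÷ 3.8 ≈ 815.79%.

815.79%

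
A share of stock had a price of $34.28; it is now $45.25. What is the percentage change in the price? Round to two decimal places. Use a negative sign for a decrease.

Change: $45.25 − $34.28 = $10.97.
Relative to the original: $10.97 ÷ $34.28 ≈ 32.00%.

32.00%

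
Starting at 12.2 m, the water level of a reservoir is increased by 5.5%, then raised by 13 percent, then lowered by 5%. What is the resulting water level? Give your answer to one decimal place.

After the 5.5% increase: 12.2 × 1.055 = 12.871.
After the 13% increase: 12.871 × 1.13 = 14.54423.
5% decrease: 14.54423 × 0.95 = 13.8170185 ≈ 13.8.

13.8 m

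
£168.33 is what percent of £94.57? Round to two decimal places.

£168.33 ÷ £94.57 ≈ 178.00%.

178.00%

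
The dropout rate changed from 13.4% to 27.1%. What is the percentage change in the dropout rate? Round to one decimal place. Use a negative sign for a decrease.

102.2%

The change is 27.1 − 13.4 = 13.7 percentage points.
Relative to the original 13.4%, that is 13.7 ÷ 13.4 ≈ 102.2%.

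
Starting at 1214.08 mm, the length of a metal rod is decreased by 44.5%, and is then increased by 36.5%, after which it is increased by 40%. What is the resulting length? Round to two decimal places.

Each change multiplies by a factor: 0.555 × 1.365 × 1.4 = 1.060605.
1214.08 × 1.060605 = 1287.6593184 ≈ 1287.66.

1287.66 mm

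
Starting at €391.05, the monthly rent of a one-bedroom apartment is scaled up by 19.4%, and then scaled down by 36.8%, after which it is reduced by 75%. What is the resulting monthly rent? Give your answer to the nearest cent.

€73.77

Apply the 19.4% increase: €391.05 × 1.194 = €466.9137.
36.8% decrease: €466.9137 × 0.632 = €295.0894584.
After the 75% decrease: €295.0894584 × 0.25 = €73.7723646 ≈ €73.77.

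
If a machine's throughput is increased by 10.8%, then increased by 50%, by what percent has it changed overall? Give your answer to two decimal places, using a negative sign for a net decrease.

The combined multiplier is 1.108 × 1.5 = 1.662.
That corresponds to an increase of 66.20%.

66.20%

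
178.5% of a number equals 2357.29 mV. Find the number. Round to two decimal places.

2357.29 mV ÷ 1.785 ≈ 1320.61 mV.

1320.61 mV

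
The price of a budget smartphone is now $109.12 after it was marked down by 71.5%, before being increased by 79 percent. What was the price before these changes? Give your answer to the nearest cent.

$213.90

The overall multiplier applied was 0.285 × 1.79 = 0.51015.
So the original price was $109.12 ÷ 0.51015 ≈ $213.90.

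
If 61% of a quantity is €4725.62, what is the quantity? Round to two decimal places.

€4725.62 ÷ 0.61 ≈ €7746.92.

€7746.92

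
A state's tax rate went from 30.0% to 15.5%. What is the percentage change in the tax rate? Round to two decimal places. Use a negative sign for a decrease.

The change is 15.5 − 30.0 = -14.5 percentage points.
Relative to the original 30.0%, that is -14.5 ÷ 30.0 ≈ -48.33%.

-48.33%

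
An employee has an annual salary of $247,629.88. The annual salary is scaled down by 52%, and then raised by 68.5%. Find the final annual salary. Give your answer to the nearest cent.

Apply the 52% decrease: $247,629.88 × 0.48 = $118862.3424.
68.5% increase: $118862.3424 × 1.685 = $200283.046944 ≈ $200,283.05.

$200,283.05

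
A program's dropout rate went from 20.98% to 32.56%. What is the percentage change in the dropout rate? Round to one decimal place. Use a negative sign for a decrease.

The change is 32.56 − 20.98 = 11.58 percentage points.
Relative to the original 20.98%, that is 11.58 ÷ 20.98 ≈ 55.2%.

55.2%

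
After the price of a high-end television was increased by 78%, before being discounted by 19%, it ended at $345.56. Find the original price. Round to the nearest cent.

$239.67

Undoing the 19% decrease: $345.56 ÷ 0.81 ≈ $426.617284.
Undoing the 78% increase: $426.617284 ÷ 1.78 ≈ $239.67.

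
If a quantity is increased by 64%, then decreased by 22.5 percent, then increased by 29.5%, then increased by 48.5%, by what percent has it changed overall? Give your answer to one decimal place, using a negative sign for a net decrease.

144.4%

The combined multiplier is 1.64 × 0.775 × 1.295 × 1.485 = 2.444228325.
That corresponds to an increase of 144.4%.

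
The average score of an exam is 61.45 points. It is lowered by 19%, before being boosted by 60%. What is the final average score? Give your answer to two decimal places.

79.64 points

Each change multiplies by a factor: 0.81 × 1.6 = 1.296.
61.45 × 1.296 = 79.6392 ≈ 79.64.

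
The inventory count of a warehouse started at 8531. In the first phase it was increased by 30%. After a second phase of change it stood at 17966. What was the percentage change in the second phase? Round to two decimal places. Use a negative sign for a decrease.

After the first phase: 8531 × 1.3 = 11090.3.
Second-phase multiplier: 17966 ÷ 11090.3 ≈ 1.619974.
That is a change of 62.00%.

62.00%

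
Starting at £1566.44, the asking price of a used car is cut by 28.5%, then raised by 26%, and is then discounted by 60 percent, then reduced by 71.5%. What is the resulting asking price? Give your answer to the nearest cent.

Each change multiplies by a factor: 0.715 × 1.26 × 0.4 × 0.285 = 0.1027026.
£1566.44 × 0.1027026 = £160.877460744 ≈ £160.88.

£160.88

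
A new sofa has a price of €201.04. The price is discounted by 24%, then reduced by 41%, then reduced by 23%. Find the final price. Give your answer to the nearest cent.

€69.41

24% decrease: €201.04 × 0.76 = €152.7904.
41% decrease: €152.7904 × 0.59 = €90.146336.
Apply the 23% decrease: €90.146336 × 0.77 = €69.41267872 ≈ €69.41.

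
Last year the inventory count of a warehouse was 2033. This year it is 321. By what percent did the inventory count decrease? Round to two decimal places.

Change: 321 − 2033 = -1712.
Relative to the original: -1712 ÷ 2033 ≈ -84.21%.
So the inventory count decreased by 84.21%.

84.21%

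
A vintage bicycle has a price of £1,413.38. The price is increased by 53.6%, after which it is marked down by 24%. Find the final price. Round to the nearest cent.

£1,649.92

After the 53.6% increase: £1,413.38 × 1.536 = £2170.95168.
After the 24% decrease: £2170.95168 × 0.76 = £1649.9232768 ≈ £1,649.92.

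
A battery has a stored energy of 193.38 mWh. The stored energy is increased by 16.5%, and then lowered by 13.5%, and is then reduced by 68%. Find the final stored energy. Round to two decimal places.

62.36 mWh

Each change multiplies by a factor: 1.165 × 0.865 × 0.32 = 0.322472.
193.38 × 0.322472 = 62.35963536 ≈ 62.36.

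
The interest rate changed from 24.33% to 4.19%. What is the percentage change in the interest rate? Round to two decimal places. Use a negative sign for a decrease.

-82.78%

The change is 4.19 − 24.33 = -20.14 percentage points.
Relative to the original 24.33%, that is -20.14 ÷ 24.33 ≈ -82.78%.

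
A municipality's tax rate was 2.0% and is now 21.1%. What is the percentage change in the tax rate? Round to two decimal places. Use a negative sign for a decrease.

955.00%

The change is 21.1 − 2.0 = 19.1 percentage points.
Relative to the original 2.0%, that is 19.1 ÷ 2.0 = 955.00%.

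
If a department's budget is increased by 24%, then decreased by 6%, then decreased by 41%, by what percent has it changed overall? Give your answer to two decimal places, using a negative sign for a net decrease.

-31.23%

The combined multiplier is 1.24 × 0.94 × 0.59 = 0.687704.
That corresponds to a decrease of 31.23%.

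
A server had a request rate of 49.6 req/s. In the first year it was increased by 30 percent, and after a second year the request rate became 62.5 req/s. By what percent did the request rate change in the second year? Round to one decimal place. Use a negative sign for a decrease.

-3.1%

After the first year: 49.6 × 1.3 = 64.48.
Second-year multiplier: 62.5 ÷ 64.48 ≈ 0.96929.
That is a change of -3.1%.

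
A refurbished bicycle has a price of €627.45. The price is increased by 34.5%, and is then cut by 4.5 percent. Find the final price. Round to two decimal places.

€805.94

Each change multiplies by a factor: 1.345 × 0.955 = 1.284475.
€627.45 × 1.284475 = €805.94383875 ≈ €805.94.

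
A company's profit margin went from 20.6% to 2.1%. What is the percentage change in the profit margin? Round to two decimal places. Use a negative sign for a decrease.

-89.81%

The change is 2.1 − 20.6 = -18.5 percentage points.
Relative to the original 20.6%, that is -18.5 ÷ 20.6 ≈ -89.81%.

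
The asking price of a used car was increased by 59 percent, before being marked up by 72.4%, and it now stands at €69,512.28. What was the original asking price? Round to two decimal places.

Undoing the 72.4% increase: €69,512.28 ÷ 1.724 ≈ €40320.348028.
Undoing the 59% increase: €40320.348028 ÷ 1.59 ≈ €25,358.71.

€25,358.71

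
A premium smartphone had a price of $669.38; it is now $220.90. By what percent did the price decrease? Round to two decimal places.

Change: $220.90 − $669.38 = -$448.48.
Relative to the original: -$448.48 ÷ $669.38 ≈ -67.00%.
So the price decreased by 67.00%.

67.00%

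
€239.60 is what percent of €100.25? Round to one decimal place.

239.0%

€239.60 ÷ €100.25 ≈ 239.0%.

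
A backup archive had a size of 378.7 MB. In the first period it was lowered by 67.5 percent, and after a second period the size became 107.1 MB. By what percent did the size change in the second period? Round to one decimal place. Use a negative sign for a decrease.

-13.0%

After the first period: 378.7 × 0.325 = 123.0775.
Second-period multiplier: 107.1 ÷ 123.0775 ≈ 0.87018.
That is a change of -13.0%.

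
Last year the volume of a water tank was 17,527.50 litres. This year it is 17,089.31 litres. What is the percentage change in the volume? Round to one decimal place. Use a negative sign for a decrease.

-2.5%

Change: 17,089.31 − 17,527.50 = -438.19.
Relative to the original: -438.19 ÷ 17,527.50 ≈ -2.5%.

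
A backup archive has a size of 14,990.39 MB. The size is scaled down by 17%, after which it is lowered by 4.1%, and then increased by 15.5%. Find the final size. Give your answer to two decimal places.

13,781.35 MB

Each change multiplies by a factor: 0.83 × 0.959 × 1.155 = 0.91934535.
14,990.39 × 0.91934535 = 13781.3453411865 ≈ 13,781.35.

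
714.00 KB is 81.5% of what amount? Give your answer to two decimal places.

876.07 KB

714.00 KB ÷ 0.815 ≈ 876.07 KB.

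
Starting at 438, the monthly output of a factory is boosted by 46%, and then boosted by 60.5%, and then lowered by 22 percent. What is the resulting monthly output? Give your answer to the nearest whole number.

46% increase: 438 × 1.46 = 639.48.
Apply the 60.5% increase: 639.48 × 1.605 = 1026.3654.
22% decrease: 1026.3654 × 0.78 = 800.565012 ≈ 801.

801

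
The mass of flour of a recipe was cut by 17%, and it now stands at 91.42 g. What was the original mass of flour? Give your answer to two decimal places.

The overall multiplier applied was 0.83.
So the original mass of flour was 91.42 ÷ 0.83 ≈ 110.14 g.

110.14 g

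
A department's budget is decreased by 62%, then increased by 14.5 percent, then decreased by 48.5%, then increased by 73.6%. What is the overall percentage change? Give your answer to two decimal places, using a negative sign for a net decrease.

-61.10%

A 62% decrease multiplies by 0.38.
Then a 14.5% increase: 0.38 × 1.145 = 0.4351.
Then a 48.5% decrease: 0.4351 × 0.515 = 0.2240765.
Then a 73.6% increase: 0.2240765 × 1.736 = 0.388996804.
Overall factor 0.388996804, i.e. -61.10%.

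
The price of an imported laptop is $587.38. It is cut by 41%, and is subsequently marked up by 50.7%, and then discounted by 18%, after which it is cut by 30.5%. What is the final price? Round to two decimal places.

Each change multiplies by a factor: 0.59 × 1.507 × 0.82 × 0.695 = 0.506715187.
$587.38 × 0.506715187 = $297.63436654006 ≈ $297.63.

$297.63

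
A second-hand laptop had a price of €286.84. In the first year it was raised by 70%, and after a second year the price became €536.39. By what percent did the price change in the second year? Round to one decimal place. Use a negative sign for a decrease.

10.0%

After the first year: €286.84 × 1.7 = €487.628.
Second-year multiplier: €536.39 ÷ €487.628 ≈ 1.1.
That is a change of 10.0%.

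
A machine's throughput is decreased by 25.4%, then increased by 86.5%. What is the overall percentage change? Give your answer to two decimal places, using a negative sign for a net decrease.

39.13%

The combined multiplier is 0.746 × 1.865 = 1.39129.
That corresponds to an increase of 39.13%.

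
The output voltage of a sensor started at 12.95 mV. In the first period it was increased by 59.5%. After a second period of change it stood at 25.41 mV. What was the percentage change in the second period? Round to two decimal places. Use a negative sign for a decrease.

After the first period: 12.95 × 1.595 = 20.65525.
Second-period multiplier: 25.41 ÷ 20.65525 ≈ 1.230196.
That is a change of 23.02%.

23.02%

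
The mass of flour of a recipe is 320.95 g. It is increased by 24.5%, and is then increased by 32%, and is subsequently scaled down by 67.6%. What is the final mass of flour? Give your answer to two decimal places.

After the 24.5% increase: 320.95 × 1.245 = 399.58275.
Apply the 32% increase: 399.58275 × 1.32 = 527.44923.
67.6% decrease: 527.44923 × 0.324 = 170.89355052 ≈ 170.89.

170.89 g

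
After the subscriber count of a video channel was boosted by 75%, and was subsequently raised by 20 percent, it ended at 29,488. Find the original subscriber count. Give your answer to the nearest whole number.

The overall multiplier applied was 1.75 × 1.2 = 2.1.
So the original subscriber count was 29,488 ÷ 2.1 ≈ 14,042.

14,042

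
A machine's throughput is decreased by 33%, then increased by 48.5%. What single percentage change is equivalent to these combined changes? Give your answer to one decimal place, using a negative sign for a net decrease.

The combined multiplier is 0.67 × 1.485 = 0.99495.
That corresponds to a decrease of 0.5%.

-0.5%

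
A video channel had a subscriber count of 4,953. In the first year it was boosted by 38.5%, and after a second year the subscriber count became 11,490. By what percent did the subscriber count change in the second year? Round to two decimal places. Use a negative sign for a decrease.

After the first year: 4,953 × 1.385 = 6859.905.
Second-year multiplier: 11,490 ÷ 6859.905 ≈ 1.67495.
That is a change of 67.50%.

67.50%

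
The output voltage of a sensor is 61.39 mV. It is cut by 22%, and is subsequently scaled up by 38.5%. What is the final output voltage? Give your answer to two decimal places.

66.32 mV

Each change multiplies by a factor: 0.78 × 1.385 = 1.0803.
61.39 × 1.0803 = 66.319617 ≈ 66.32.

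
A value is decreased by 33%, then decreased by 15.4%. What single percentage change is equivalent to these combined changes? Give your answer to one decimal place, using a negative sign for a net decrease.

-43.3%

A 33% decrease multiplies by 0.67.
Then a 15.4% decrease: 0.67 × 0.846 = 0.56682.
Overall factor 0.56682, i.e. -43.3%.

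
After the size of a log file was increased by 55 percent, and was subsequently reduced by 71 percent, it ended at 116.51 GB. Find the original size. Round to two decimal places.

259.20 GB

Undoing the 71% decrease: 116.51 ÷ 0.29 ≈ 401.758621.
Undoing the 55% increase: 401.758621 ÷ 1.55 ≈ 259.20 GB.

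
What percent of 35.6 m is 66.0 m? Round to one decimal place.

185.4%

66.0 m ÷ 35.6 m ≈ 185.4%.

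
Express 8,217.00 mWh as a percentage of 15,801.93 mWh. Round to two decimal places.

8,217.00 mWh ÷ 15,801.93 mWh ≈ 52.00%.

52.00%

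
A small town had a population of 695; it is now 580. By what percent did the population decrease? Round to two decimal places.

16.55%

Change: 580 − 695 = -115.
Relative to the original: -115 ÷ 695 ≈ -16.55%.
So the population decreased by 16.55%.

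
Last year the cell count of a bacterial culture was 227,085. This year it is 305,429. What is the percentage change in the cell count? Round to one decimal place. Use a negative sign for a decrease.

34.5%

Change: 305,429 − 227,085 = 78,344.
Relative to the original: 78,344 ÷ 227,085 ≈ 34.5%.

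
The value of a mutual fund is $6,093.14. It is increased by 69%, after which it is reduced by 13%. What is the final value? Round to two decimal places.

After the 69% increase: $6,093.14 × 1.69 = $10297.4066.
13% decrease: $10297.4066 × 0.87 = $8958.743742 ≈ $8,958.74.

$8,958.74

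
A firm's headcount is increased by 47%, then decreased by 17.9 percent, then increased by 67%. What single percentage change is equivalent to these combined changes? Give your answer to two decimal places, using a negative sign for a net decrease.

The combined multiplier is 1.47 × 0.821 × 1.67 = 2.0154729.
That corresponds to an increase of 101.55%.

101.55%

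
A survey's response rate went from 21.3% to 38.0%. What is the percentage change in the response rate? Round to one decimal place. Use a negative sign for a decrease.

The change is 38.0 − 21.3 = 16.7 percentage points.
Relative to the original 21.3%, that is 16.7 ÷ 21.3 ≈ 78.4%.

78.4%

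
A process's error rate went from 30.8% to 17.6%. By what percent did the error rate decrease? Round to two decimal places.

The change is 17.6 − 30.8 = -13.2 percentage points.
Relative to the original 30.8%, that is -13.2 ÷ 30.8 ≈ -42.86%.
So the error rate fell by 42.86%.

42.86%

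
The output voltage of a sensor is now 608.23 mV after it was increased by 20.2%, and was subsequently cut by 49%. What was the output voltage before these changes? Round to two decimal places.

992.19 mV

Undoing the 49% decrease: 608.23 ÷ 0.51 ≈ 1192.607843.
Undoing the 20.2% increase: 1192.607843 ÷ 1.202 ≈ 992.19 mV.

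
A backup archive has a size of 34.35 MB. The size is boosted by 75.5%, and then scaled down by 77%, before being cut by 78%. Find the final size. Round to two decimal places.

Each change multiplies by a factor: 1.755 × 0.23 × 0.22 = 0.088803.
34.35 × 0.088803 = 3.05038305 ≈ 3.05.

3.05 MB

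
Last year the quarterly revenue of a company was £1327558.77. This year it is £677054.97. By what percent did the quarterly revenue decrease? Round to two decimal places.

49.00%

Change: £677054.97 − £1327558.77 = -£650503.80.
Relative to the original: -£650503.80 ÷ £1327558.77 ≈ -49.00%.
So the quarterly revenue decreased by 49.00%.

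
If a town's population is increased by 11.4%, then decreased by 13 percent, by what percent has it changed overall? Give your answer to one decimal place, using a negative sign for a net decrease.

An 11.4% increase multiplies by 1.114.
Then a 13% decrease: 1.114 × 0.87 = 0.96918.
Overall factor 0.96918, i.e. -3.1%.

-3.1%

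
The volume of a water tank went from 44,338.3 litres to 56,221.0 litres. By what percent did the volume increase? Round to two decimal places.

Change: 56,221.0 − 44,338.3 = 11,882.7.
Relative to the original: 11,882.7 ÷ 44,338.3 ≈ 26.80%.
So the volume increased by 26.80%.

26.80%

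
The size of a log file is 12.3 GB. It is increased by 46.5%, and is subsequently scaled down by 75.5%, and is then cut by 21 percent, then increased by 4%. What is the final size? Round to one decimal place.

3.6 GB

46.5% increase: 12.3 × 1.465 = 18.0195.
75.5% decrease: 18.0195 × 0.245 = 4.4147775.
21% decrease: 4.4147775 × 0.79 = 3.487674225.
After the 4% increase: 3.487674225 × 1.04 = 3.627181194 ≈ 3.6.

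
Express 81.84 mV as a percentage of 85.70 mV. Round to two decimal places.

95.50%

81.84 mV ÷ 85.70 mV ≈ 95.50%.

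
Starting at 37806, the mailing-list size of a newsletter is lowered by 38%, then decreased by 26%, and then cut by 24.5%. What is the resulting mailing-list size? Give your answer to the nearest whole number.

38% decrease: 37806 × 0.62 = 23439.72.
Apply the 26% decrease: 23439.72 × 0.74 = 17345.3928.
After the 24.5% decrease: 17345.3928 × 0.755 = 13095.771564 ≈ 13096.

13096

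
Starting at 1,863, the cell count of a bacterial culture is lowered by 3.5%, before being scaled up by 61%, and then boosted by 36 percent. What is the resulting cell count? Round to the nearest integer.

Each change multiplies by a factor: 0.965 × 1.61 × 1.36 = 2.112964.
1,863 × 2.112964 = 3936.451932 ≈ 3,936.

3,936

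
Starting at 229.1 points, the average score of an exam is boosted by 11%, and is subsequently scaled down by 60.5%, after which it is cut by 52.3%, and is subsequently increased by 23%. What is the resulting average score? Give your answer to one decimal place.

58.9 points

Each change multiplies by a factor: 1.11 × 0.395 × 0.477 × 1.23 = 0.2572429995.
229.1 × 0.2572429995 = 58.93437118545 ≈ 58.9.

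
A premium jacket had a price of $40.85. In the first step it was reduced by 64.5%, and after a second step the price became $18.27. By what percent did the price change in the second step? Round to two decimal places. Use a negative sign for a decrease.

After the first step: $40.85 × 0.355 = $14.50175.
Second-step multiplier: $18.27 ÷ $14.50175 ≈ 1.259848.
That is a change of 25.98%.

25.98%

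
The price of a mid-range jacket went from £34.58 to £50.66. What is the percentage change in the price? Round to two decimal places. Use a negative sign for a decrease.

Change: £50.66 − £34.58 = £16.08.
Relative to the original: £16.08 ÷ £34.58 ≈ 46.50%.

46.50%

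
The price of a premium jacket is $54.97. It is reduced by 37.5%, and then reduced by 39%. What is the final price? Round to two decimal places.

Each change multiplies by a factor: 0.625 × 0.61 = 0.38125.
$54.97 × 0.38125 = $20.9573125 ≈ $20.96.

$20.96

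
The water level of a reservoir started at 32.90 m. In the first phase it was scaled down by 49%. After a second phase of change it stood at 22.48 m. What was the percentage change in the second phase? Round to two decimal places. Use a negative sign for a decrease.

After the first phase: 32.90 × 0.51 = 16.779.
Second-phase multiplier: 22.48 ÷ 16.779 ≈ 1.33977.
That is a change of 33.98%.

33.98%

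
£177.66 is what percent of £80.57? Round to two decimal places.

£177.66 ÷ £80.57 ≈ 220.50%.

220.50%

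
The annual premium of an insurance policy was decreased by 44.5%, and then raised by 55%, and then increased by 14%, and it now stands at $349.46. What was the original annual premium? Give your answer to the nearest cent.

Undoing the 14% increase: $349.46 ÷ 1.14 ≈ $306.54386.
Undoing the 55% increase: $306.54386 ÷ 1.55 ≈ $197.770232.
Undoing the 44.5% decrease: $197.770232 ÷ 0.555 ≈ $356.34.

$356.34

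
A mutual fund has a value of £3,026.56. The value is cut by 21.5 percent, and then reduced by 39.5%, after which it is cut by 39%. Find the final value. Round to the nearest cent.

Each change multiplies by a factor: 0.785 × 0.605 × 0.61 = 0.28970425.
£3,026.56 × 0.28970425 = £876.80729488 ≈ £876.81.

£876.81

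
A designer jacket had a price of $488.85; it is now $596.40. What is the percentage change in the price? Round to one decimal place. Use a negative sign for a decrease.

Change: $596.40 − $488.85 = $107.55.
Relative to the original: $107.55 ÷ $488.85 ≈ 22.0%.

22.0%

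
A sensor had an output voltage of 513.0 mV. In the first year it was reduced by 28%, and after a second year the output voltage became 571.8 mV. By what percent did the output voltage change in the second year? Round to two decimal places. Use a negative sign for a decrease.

After the first year: 513.0 × 0.72 = 369.36.
Second-year multiplier: 571.8 ÷ 369.36 ≈ 1.548083.
That is a change of 54.81%.

54.81%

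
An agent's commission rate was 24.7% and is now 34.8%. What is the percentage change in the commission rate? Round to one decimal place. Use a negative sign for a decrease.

40.9%

The change is 34.8 − 24.7 = 10.1 percentage points.
Relative to the original 24.7%, that is 10.1 ÷ 24.7 ≈ 40.9%.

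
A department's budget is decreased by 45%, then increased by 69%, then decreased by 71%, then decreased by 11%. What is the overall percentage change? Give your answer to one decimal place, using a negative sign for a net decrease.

The combined multiplier is 0.55 × 1.69 × 0.29 × 0.89 = 0.23990395.
That corresponds to a decrease of 76.0%.

-76.0%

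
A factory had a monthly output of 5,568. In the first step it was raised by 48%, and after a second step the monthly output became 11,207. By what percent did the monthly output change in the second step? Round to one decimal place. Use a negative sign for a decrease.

36.0%

After the first step: 5,568 × 1.48 = 8240.64.
Second-step multiplier: 11,207 ÷ 8240.64 ≈ 1.35997.
That is a change of 36.0%.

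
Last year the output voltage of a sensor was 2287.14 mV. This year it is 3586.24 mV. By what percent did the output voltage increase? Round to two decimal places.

Change: 3586.24 − 2287.14 = 1299.10.
Relative to the original: 1299.10 ÷ 2287.14 ≈ 56.80%.
So the output voltage increased by 56.80%.

56.80%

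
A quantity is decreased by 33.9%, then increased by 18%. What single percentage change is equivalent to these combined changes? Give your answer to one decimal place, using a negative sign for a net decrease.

-22.0%

The combined multiplier is 0.661 × 1.18 = 0.77998.
That corresponds to a decrease of 22.0%.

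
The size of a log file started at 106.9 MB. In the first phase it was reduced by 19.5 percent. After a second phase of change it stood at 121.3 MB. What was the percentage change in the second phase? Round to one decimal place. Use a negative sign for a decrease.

41.0%

After the first phase: 106.9 × 0.805 = 86.0545.
Second-phase multiplier: 121.3 ÷ 86.0545 ≈ 1.40957.
That is a change of 41.0%.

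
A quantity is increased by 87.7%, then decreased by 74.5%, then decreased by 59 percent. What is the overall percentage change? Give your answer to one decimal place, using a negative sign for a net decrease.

-80.4%

An 87.7% increase multiplies by 1.877.
Then a 74.5% decrease: 1.877 × 0.255 = 0.478635.
Then a 59% decrease: 0.478635 × 0.41 = 0.19624035.
Overall factor 0.19624035, i.e. -80.4%.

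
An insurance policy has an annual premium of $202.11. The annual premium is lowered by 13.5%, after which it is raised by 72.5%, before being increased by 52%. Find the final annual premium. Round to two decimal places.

After the 13.5% decrease: $202.11 × 0.865 = $174.82515.
After the 72.5% increase: $174.82515 × 1.725 = $301.57338375.
52% increase: $301.57338375 × 1.52 = $458.3915433 ≈ $458.39.

$458.39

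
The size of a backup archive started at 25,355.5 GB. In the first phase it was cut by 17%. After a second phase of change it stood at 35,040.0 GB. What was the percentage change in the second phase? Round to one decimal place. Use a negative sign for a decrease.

66.5%

After the first phase: 25,355.5 × 0.83 = 21045.065.
Second-phase multiplier: 35,040.0 ÷ 21045.065 ≈ 1.665.
That is a change of 66.5%.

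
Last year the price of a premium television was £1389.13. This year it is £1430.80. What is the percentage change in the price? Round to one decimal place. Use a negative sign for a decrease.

3.0%

Change: £1430.80 − £1389.13 = £41.67.
Relative to the original: £41.67 ÷ £1389.13 ≈ 3.0%.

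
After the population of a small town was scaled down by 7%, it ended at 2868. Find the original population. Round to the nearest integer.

3084

The overall multiplier applied was 0.93.
So the original population was 2868 ÷ 0.93 ≈ 3084.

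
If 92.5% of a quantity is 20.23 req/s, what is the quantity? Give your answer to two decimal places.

21.87 req/s

20.23 req/s ÷ 0.925 ≈ 21.87 req/s.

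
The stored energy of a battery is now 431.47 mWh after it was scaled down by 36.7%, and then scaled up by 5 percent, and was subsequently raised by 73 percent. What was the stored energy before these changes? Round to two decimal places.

375.24 mWh

The overall multiplier applied was 0.633 × 1.05 × 1.73 = 1.1498445.
So the original stored energy was 431.47 ÷ 1.1498445 ≈ 375.24 mWh.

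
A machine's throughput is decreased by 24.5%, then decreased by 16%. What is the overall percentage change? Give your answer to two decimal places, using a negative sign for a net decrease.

-36.58%

The combined multiplier is 0.755 × 0.84 = 0.6342.
That corresponds to a decrease of 36.58%.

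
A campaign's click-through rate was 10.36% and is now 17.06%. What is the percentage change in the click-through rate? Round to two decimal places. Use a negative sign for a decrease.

The change is 17.06 − 10.36 = 6.70 percentage points.
Relative to the original 10.36%, that is 6.70 ÷ 10.36 ≈ 64.67%.

64.67%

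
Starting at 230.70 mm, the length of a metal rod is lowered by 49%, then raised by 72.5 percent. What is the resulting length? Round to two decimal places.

202.96 mm

After the 49% decrease: 230.70 × 0.51 = 117.657.
Apply the 72.5% increase: 117.657 × 1.725 = 202.958325 ≈ 202.96.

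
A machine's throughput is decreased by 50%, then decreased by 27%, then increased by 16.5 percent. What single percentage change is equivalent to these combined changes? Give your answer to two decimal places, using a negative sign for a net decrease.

-57.48%

A 50% decrease multiplies by 0.5.
Then a 27% decrease: 0.5 × 0.73 = 0.365.
Then a 16.5% increase: 0.365 × 1.165 = 0.425225.
Overall factor 0.425225, i.e. -57.48%.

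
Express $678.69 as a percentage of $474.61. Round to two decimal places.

143.00%

$678.69 ÷ $474.61 ≈ 143.00%.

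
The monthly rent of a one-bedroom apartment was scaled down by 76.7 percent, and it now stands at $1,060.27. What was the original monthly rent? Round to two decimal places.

$4,550.52

The overall multiplier applied was 0.233.
So the original monthly rent was $1,060.27 ÷ 0.233 ≈ $4,550.52.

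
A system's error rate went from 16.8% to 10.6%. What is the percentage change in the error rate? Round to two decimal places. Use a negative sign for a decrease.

The change is 10.6 − 16.8 = -6.2 percentage points.
Relative to the original 16.8%, that is -6.2 ÷ 16.8 ≈ -36.90%.

-36.90%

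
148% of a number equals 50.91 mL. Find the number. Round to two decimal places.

34.40 mL

50.91 mL ÷ 1.48 ≈ 34.40 mL.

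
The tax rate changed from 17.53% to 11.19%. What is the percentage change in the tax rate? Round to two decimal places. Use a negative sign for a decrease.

The change is 11.19 − 17.53 = -6.34 percentage points.
Relative to the original 17.53%, that is -6.34 ÷ 17.53 ≈ -36.17%.

-36.17%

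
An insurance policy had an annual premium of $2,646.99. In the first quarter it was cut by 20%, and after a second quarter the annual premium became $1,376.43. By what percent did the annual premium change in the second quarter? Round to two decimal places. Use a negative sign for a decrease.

After the first quarter: $2,646.99 × 0.8 = $2117.592.
Second-quarter multiplier: $1,376.43 ÷ $2117.592 ≈ 0.649998.
That is a change of -35.00%.

-35.00%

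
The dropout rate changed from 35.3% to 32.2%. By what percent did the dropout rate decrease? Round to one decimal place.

8.8%

The change is 32.2 − 35.3 = -3.1 percentage points.
Relative to the original 35.3%, that is -3.1 ÷ 35.3 ≈ -8.8%.
So the dropout rate fell by 8.8%.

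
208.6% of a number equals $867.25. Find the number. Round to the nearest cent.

$867.25 ÷ 2.086 ≈ $415.75.

$415.75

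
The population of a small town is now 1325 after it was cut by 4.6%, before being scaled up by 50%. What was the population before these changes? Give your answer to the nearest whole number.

926

Undoing the 50% increase: 1325 ÷ 1.5 ≈ 883.333333.
Undoing the 4.6% decrease: 883.333333 ÷ 0.954 ≈ 926.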